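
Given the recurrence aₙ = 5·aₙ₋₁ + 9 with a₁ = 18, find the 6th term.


Computing step by step:
a_1 = 18
a_2 = 99
a_3 = 504
a_4 = 2529
a_5 = 12654
a_6 = 63279


a_6 = 63279


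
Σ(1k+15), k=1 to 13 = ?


Σ(1k+15) = 1·Σk + 15·n
= 1·91 + 15·13
= 91 + 195 = 286

Σ = 286


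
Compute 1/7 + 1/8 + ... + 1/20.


Σₖ₌7^20 1/k = 1/7 + 1/8 + 1/9 + ... + 1/20
= 89061751/77597520
≈ 1.1477

Sum = 89061751/77597520 ≈ 1.1477


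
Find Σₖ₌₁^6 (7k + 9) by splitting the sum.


Σ(7k+9) = 7·Σk + 9·n
= 7·21 + 9·6
= 147 + 54 = 201

Σ = 201


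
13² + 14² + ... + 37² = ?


Σₖ₌13^37 k² = Σₖ₌₁^37 k² − Σₖ₌₁^12 k²
= 37·38·75/6 − 12·13·25/6
= 17575 − 650 = 16925

Σk² = 16925


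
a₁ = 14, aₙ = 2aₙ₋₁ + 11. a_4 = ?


Computing step by step:
a_1 = 14
a_2 = 39
a_3 = 89
a_4 = 189


a_4 = 189


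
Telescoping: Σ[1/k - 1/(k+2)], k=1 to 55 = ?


Telescoping with gap 2: two head and two tail terms survive.
= (1 + 1/2) - (1/56 + 1/57)
= 3/2 - 1/56 - 1/57 = 4675/3192

Sum = 4675/3192


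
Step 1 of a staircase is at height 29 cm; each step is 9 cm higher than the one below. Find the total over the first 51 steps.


aₙ = 29 + (51-1)×9 = 479
Sₙ = n(a₁+aₙ)/2 = 51×(29+479)/2
= 51×508/2 = 12954

S_51 = 12954


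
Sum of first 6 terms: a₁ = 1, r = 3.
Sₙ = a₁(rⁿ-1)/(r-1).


Sₙ = 1×(3^6 - 1)/(3 - 1)
= 1×(729 - 1)/2
= 1×728/2
= 364

S_6 = 364


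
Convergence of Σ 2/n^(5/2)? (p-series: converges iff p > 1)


p-series test: Σ c/n^p converges if p > 1, diverges if p ≤ 1 (constant c > 0 doesn't affect convergence).
p = 5/2
5/2 > 1 → CONVERGES

Converges (p = 5/2 > 1)


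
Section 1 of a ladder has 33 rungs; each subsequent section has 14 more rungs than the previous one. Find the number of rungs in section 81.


aₙ = a₁ + (n-1)d
= 33 + (81-1)×14
= 33 + 1120
= 1153

a_81 = 1153


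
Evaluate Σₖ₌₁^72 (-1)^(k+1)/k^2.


S = 1 - 1/4 + 1/9 - 1/16 + 1/25 - 1/36 + 1/49 - 1/64 ± ...
= 0.8224
(Full series converges to +π²/12 ≈ +0.8225)

S_72 = 0.8224


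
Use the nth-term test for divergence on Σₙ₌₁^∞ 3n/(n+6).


lim(n→∞) 3n/(n+6) = 3/1 = 3  (divide numerator and denominator by n)
lim aₙ = 3 ≠ 0 → series DIVERGES

Diverges (lim aₙ = 3 ≠ 0)


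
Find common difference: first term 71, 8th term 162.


d = (aₙ - a₁)/(n-1)
= (162 - 71)/(8-1)
= 91/7 = 13

d = 13


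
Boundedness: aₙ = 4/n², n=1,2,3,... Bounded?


a₁ = 4, a₂ = 4/4, a₃ = 4/9, ...
0 < aₙ ≤ 4 for all n ≥ 1
The sequence IS bounded

Bounded (0 < aₙ ≤ 4)


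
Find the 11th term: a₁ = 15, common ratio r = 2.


aₙ = a₁·r^(n-1)
= 15×2^10
= 15×1024
= 15360

a_11 = 15360


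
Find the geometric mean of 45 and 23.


GM = √(45×23) = √1035 = 32.1714

GM = 32.1714


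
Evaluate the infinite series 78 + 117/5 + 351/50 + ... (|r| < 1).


S∞ = a₁/(1-r) = 78/(1 - 3/10)
= 78/(7/10)
= 780/7

S∞ = 780/7


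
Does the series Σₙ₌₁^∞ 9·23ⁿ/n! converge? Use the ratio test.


aₙ = 9·23^n/n!
a_{n+1}/aₙ = 23^(n+1)/(n+1)! × n!/23^n  (constant 9 cancels)
= 23/(n+1)
L = lim(n→∞) 23/(n+1) = 0
L < 1 → series CONVERGES

Converges (ratio test: L = 0 < 1)


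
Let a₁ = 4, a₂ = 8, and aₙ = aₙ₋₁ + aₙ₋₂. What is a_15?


Computing iteratively: 4, 8, 12, 20, 32, 52, 84, 136, 220, 356, 576, 932, ...
a_15 = 3948

a_15 = 3948


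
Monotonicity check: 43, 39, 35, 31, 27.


Differences: -4, -4, -4, -4
All differences < 0 → strictly DECREASING

Monotonically decreasing


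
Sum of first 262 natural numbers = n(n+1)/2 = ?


n(n+1)/2 = 262×263/2 = 68906/2 = 34453

Σk = 34453


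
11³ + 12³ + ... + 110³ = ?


Σₖ₌11^110 k³ = [110·111/2]² − [10·11/2]²
= 37271025 − 3025 = 37268000

Σk³ = 37268000


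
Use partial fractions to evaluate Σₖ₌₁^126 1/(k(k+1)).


1/(k(k+1)) = 1/k - 1/(k+1) (partial fractions)
Telescoping: Σ = 1 - 1/127 = 126/127

Sum = 126/127


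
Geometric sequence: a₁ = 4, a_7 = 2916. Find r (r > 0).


r^(n-1) = aₙ/a₁
r^6 = 2916/4 = 729
r = 729^(1/6)
= ±3; taking r > 0 gives r = 3

r = 3


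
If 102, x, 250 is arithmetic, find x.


AM = (102 + 250)/2 = 352/2 = 176

AM = 176


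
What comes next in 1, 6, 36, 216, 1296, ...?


Pattern: geometric (r=6)
Terms: 1, 6, 36, 216, 1296
Next term = 7776

Next term = 7776


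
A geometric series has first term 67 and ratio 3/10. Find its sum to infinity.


S∞ = a₁/(1-r) = 67/(1 - 3/10)
= 67/(7/10)
= 670/7

S∞ = 670/7


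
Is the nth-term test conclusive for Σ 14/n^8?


lim(n→∞) 14/n^8 = 0
lim aₙ = 0 → nth-term test is INCONCLUSIVE
(Need other tests; this is actually a convergent p-series with p=8 > 1)

Inconclusive (lim aₙ = 0; need another test)


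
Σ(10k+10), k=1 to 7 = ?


Σ(10k+10) = 10·Σk + 10·n
= 10·28 + 10·7
= 280 + 70 = 350

Σ = 350


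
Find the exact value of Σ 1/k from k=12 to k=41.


Σₖ₌12^41 1/k = 1/12 + 1/13 + 1/14 + ... + 1/41
= 40152353888049829/31294312819941600
≈ 1.2831

Sum = 40152353888049829/31294312819941600 ≈ 1.2831


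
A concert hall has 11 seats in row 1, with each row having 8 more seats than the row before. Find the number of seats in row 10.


aₙ = a₁ + (n-1)d
= 11 + (10-1)×8
= 11 + 72
= 83

a_10 = 83


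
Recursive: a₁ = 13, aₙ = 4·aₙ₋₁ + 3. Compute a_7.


Computing step by step:
a_1 = 13
a_2 = 55
a_3 = 223
a_4 = 895
a_5 = 3583
a_6 = 14335
a_7 = 57343


a_7 = 57343


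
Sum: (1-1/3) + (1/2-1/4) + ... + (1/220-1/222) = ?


Telescoping with gap 2: two head and two tail terms survive.
= (1 + 1/2) - (1/221 + 1/222)
= 3/2 - 1/221 - 1/222 = 36575/24531

Sum = 36575/24531


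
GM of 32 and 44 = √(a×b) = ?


GM = √(32×44) = √1408 = 37.5233

GM = 37.5233


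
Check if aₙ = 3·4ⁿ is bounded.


aₙ = 3·4ⁿ → as n→∞, aₙ→∞ (since base 4 > 1)
No finite upper bound exists
The sequence is UNBOUNDED

Unbounded (aₙ → ∞ as n → ∞)


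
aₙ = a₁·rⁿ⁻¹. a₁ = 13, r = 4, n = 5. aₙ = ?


aₙ = a₁·r^(n-1)
= 13×4^4
= 13×256
= 3328

a_5 = 3328


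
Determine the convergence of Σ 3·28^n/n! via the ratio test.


aₙ = 3·28^n/n!
a_{n+1}/aₙ = 28^(n+1)/(n+1)! × n!/28^n  (constant 3 cancels)
= 28/(n+1)
L = lim(n→∞) 28/(n+1) = 0
L < 1 → series CONVERGES

Converges (ratio test: L = 0 < 1)


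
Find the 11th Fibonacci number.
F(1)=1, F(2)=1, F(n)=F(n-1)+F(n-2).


Fibonacci sequence: 1, 1, 2, 3, 5, 8, 13, 21, 34, 55, 89
F(11) = 89

F(11) = 89


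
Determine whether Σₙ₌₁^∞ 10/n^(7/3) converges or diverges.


p-series test: Σ c/n^p converges if p > 1, diverges if p ≤ 1 (constant c > 0 doesn't affect convergence).
p = 7/3
7/3 > 1 → CONVERGES

Converges (p = 7/3 > 1)


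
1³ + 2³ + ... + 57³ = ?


n(n+1)/2 = 57×58/2 = 1653
Σk³ = 1653² = 2732409

Σk³ = 2732409


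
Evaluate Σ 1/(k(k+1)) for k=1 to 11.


1/(k(k+1)) = 1/k - 1/(k+1) (partial fractions)
Telescoping: Σ = 1 - 1/12 = 11/12

Sum = 11/12


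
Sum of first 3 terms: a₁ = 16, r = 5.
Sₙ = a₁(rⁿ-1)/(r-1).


Sₙ = 16×(5^3 - 1)/(5 - 1)
= 16×(125 - 1)/4
= 16×124/4
= 496

S_3 = 496


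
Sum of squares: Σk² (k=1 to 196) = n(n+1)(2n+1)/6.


n = 196
n(n+1)(2n+1)/6 = 196×197×393/6
= 15174516/6 = 2529086

Σk² = 2529086


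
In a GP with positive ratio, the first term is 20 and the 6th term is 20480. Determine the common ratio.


r^(n-1) = aₙ/a₁
r^5 = 20480/20 = 1024
r = 1024^(1/5)
= 4

r = 4


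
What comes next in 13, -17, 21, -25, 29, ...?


Pattern: alternating sign, magnitude arithmetic (d=4)
Terms: 13, -17, 21, -25, 29
Next term = -33

Next term = -33


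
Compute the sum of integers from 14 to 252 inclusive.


Σₖ₌14^252 k = Σₖ₌₁^252 k − Σₖ₌₁^13 k
= 252·253/2 − 13·14/2
= 31878 − 91 = 31787

Σk = 31787


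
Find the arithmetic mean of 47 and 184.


AM = (47 + 184)/2 = 231/2 = 115.5

AM = 115.5


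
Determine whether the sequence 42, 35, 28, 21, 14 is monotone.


Differences: -7, -7, -7, -7
All differences < 0 → strictly DECREASING

Monotonically decreasing


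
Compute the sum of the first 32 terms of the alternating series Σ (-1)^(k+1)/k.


S = 1 - 1/2 + 1/3 - 1/4 + 1/5 - 1/6 + 1/7 - 1/8 ± ...
= 0.6778
(Full series converges to +ln(2) ≈ +0.6931)

S_32 = 0.6778


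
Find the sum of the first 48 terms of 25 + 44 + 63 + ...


aₙ = 25 + (48-1)×19 = 918
Sₙ = n(a₁+aₙ)/2 = 48×(25+918)/2
= 48×943/2 = 22632

S_48 = 22632


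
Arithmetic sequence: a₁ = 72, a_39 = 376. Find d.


d = (aₙ - a₁)/(n-1)
= (376 - 72)/(39-1)
= 304/38 = 8

d = 8


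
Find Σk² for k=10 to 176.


Σₖ₌10^176 k² = Σₖ₌₁^176 k² − Σₖ₌₁^9 k²
= 176·177·353/6 − 9·10·19/6
= 1832776 − 285 = 1832491

Σk² = 1832491


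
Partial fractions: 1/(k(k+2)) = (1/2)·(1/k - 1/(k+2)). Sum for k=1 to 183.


1/(k(k+2)) = (1/2)·(1/k - 1/(k+2)) (partial fractions)
Telescoping: Σ = (1/2)·(1 + 1/2 - 1/184 - 1/185) = 50691/68080

Sum = 50691/68080


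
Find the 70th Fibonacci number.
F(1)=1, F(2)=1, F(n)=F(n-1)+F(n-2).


Fibonacci sequence: 1, 1, 2, 3, 5, 8, 13, 21, 34, 55, 89, ...
F(70) = 190392490709135

F(70) = 190392490709135


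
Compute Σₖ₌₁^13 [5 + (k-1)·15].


aₙ = 5 + (13-1)×15 = 185
Sₙ = n(a₁+aₙ)/2 = 13×(5+185)/2
= 13×190/2 = 1235

S_13 = 1235


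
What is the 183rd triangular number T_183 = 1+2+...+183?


n(n+1)/2 = 183×184/2 = 33672/2 = 16836

Σk = 16836


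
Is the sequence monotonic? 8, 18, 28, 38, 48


Differences: 10, 10, 10, 10
All differences > 0 → strictly INCREASING

Monotonically increasing


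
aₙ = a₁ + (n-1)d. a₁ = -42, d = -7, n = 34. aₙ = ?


aₙ = a₁ + (n-1)d
= -42 + (34-1)×-7
= -42 - 231
= -273

a_34 = -273


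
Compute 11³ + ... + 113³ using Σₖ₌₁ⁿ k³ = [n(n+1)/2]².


Σₖ₌11^113 k³ = [113·114/2]² − [10·11/2]²
= 41486481 − 3025 = 41483456

Σk³ = 41483456


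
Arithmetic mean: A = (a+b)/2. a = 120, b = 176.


AM = (120 + 176)/2 = 296/2 = 148

AM = 148


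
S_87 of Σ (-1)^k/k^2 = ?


S = -1 + 1/4 - 1/9 + 1/16 - 1/25 + 1/36 - 1/49 + 1/64 ± ...
= -0.8225
(Full series converges to -π²/12 ≈ -0.8225)

S_87 = -0.8225


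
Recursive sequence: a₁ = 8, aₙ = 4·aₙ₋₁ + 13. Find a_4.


Computing step by step:
a_1 = 8
a_2 = 45
a_3 = 193
a_4 = 785


a_4 = 785


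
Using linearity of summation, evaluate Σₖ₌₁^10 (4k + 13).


Σ(4k+13) = 4·Σk + 13·n
= 4·55 + 13·10
= 220 + 130 = 350

Σ = 350


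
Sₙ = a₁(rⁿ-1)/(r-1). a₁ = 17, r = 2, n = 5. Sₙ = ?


Sₙ = 17×(2^5 - 1)/(2 - 1)
= 17×(32 - 1)/1
= 17×31/1
= 527

S_5 = 527


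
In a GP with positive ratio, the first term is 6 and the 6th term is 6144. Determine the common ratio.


r^(n-1) = aₙ/a₁
r^5 = 6144/6 = 1024
r = 1024^(1/5)
= 4

r = 4


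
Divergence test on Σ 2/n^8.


lim(n→∞) 2/n^8 = 0
lim aₙ = 0 → nth-term test is INCONCLUSIVE
(Need other tests; this is actually a convergent p-series with p=8 > 1)

Inconclusive (lim aₙ = 0; need another test)


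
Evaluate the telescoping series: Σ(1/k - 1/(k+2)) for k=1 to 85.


Telescoping with gap 2: two head and two tail terms survive.
= (1 + 1/2) - (1/86 + 1/87)
= 3/2 - 1/86 - 1/87 = 5525/3741

Sum = 5525/3741


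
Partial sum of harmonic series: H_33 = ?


H_33 = 1/1 + 1/2 + 1/3 + ... + 1/33
= 53676090078349/13127595717600
≈ 4.0888

H_33 = 53676090078349/13127595717600 ≈ 4.0888


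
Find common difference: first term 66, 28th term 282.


d = (aₙ - a₁)/(n-1)
= (282 - 66)/(28-1)
= 216/27 = 8

d = 8


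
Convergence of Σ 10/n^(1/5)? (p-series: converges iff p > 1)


p-series test: Σ c/n^p converges if p > 1, diverges if p ≤ 1 (constant c > 0 doesn't affect convergence).
p = 1/5
1/5 ≤ 1 → DIVERGES

Diverges (p = 1/5 ≤ 1)


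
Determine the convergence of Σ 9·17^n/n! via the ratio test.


aₙ = 9·17^n/n!
a_{n+1}/aₙ = 17^(n+1)/(n+1)! × n!/17^n  (constant 9 cancels)
= 17/(n+1)
L = lim(n→∞) 17/(n+1) = 0
L < 1 → series CONVERGES

Converges (ratio test: L = 0 < 1)


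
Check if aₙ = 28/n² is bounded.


a₁ = 28, a₂ = 28/4, a₃ = 28/9, ...
0 < aₙ ≤ 28 for all n ≥ 1
The sequence IS bounded

Bounded (0 < aₙ ≤ 28)


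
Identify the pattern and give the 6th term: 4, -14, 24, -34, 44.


Pattern: alternating sign, magnitude arithmetic (d=10)
Terms: 4, -14, 24, -34, 44
Next term = -54

Next term = -54


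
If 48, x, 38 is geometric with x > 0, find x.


GM = √(48×38) = √1824 = 42.7083

GM = 42.7083


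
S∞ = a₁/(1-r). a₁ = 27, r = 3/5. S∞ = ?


S∞ = a₁/(1-r) = 27/(1 - 3/5)
= 27/(2/5)
= 135/2

S∞ = 135/2


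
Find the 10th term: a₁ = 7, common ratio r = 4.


aₙ = a₁·r^(n-1)
= 7×4^9
= 7×262144
= 1835008

a_10 = 1835008


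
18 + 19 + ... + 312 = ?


Σₖ₌18^312 k = Σₖ₌₁^312 k − Σₖ₌₁^17 k
= 312·313/2 − 17·18/2
= 48828 − 153 = 48675

Σk = 48675


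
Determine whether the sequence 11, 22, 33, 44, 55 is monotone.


Differences: 11, 11, 11, 11
All differences > 0 → strictly INCREASING

Monotonically increasing


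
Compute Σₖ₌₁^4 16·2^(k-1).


Sₙ = 16×(2^4 - 1)/(2 - 1)
= 16×(16 - 1)/1
= 16×15/1
= 240

S_4 = 240


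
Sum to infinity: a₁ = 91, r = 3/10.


S∞ = a₁/(1-r) = 91/(1 - 3/10)
= 91/(7/10)
= 130

S∞ = 130


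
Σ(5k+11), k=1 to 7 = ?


Σ(5k+11) = 5·Σk + 11·n
= 5·28 + 11·7
= 140 + 77 = 217

Σ = 217


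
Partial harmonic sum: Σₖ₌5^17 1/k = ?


Σₖ₌5^17 1/k = 1/5 + 1/6 + 1/7 + ... + 1/17
= 16616723/12252240
≈ 1.3562

Sum = 16616723/12252240 ≈ 1.3562


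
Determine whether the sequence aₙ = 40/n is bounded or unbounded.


a₁ = 40, a₂ = 40/2, a₃ = 40/3, ...
0 < aₙ ≤ 40 for all n ≥ 1
Lower bound: 0, Upper bound: 40
The sequence IS bounded

Bounded (0 < aₙ ≤ 40)


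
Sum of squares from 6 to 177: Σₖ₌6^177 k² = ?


Σₖ₌6^177 k² = Σₖ₌₁^177 k² − Σₖ₌₁^5 k²
= 177·178·355/6 − 5·6·11/6
= 1864105 − 55 = 1864050

Σk² = 1864050


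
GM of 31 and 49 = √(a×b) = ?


GM = √(31×49) = √1519 = 38.9744

GM = 38.9744


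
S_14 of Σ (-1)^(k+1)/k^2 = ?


S = 1 - 1/4 + 1/9 - 1/16 + 1/25 - 1/36 + 1/49 - 1/64 ± ...
= 0.8201
(Full series converges to +π²/12 ≈ +0.8225)

S_14 = 0.8201


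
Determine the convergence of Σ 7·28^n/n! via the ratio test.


aₙ = 7·28^n/n!
a_{n+1}/aₙ = 28^(n+1)/(n+1)! × n!/28^n  (constant 7 cancels)
= 28/(n+1)
L = lim(n→∞) 28/(n+1) = 0
L < 1 → series CONVERGES

Converges (ratio test: L = 0 < 1)


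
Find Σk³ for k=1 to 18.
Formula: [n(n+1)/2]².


n(n+1)/2 = 18×19/2 = 171
Σk³ = 171² = 29241

Σk³ = 29241


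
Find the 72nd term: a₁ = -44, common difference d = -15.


aₙ = a₁ + (n-1)d
= -44 + (72-1)×-15
= -44 - 1065
= -1109

a_72 = -1109


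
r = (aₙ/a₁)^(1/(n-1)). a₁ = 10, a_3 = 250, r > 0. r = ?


r^(n-1) = aₙ/a₁
r^2 = 250/10 = 25
r = 25^(1/2)
= ±5; taking r > 0 gives r = 5

r = 5


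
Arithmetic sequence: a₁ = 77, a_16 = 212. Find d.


d = (aₙ - a₁)/(n-1)
= (212 - 77)/(16-1)
= 135/15 = 9

d = 9


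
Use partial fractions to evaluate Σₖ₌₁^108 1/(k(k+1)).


1/(k(k+1)) = 1/k - 1/(k+1) (partial fractions)
Telescoping: Σ = 1 - 1/109 = 108/109

Sum = 108/109


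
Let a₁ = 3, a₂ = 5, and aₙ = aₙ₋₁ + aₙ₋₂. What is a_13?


Computing iteratively: 3, 5, 8, 13, 21, 34, 55, 89, 144, 233, 377, 610, ...
a_13 = 987

a_13 = 987


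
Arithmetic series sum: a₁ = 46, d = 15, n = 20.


aₙ = 46 + (20-1)×15 = 331
Sₙ = n(a₁+aₙ)/2 = 20×(46+331)/2
= 20×377/2 = 3770

S_20 = 3770


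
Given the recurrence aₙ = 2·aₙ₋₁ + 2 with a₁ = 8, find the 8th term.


Computing step by step:
a_1 = 8
a_2 = 18
a_3 = 38
a_4 = 78
a_5 = 158
a_6 = 318
a_7 = 638
a_8 = 1278


a_8 = 1278


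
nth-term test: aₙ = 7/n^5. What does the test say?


lim(n→∞) 7/n^5 = 0
lim aₙ = 0 → nth-term test is INCONCLUSIVE
(Need other tests; this is actually a convergent p-series with p=5 > 1)

Inconclusive (lim aₙ = 0; need another test)


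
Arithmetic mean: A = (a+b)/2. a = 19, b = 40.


AM = (19 + 40)/2 = 59/2 = 29.5

AM = 29.5


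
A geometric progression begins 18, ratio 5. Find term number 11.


aₙ = a₁·r^(n-1)
= 18×5^10
= 18×9765625
= 175781250

a_11 = 175781250


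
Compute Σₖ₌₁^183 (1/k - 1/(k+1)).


Telescoping: adjacent terms cancel.
= 1/1 - 1/184
= 1 - 1/184 = 183/184

Sum = 183/184


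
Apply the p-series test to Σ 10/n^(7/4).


p-series test: Σ c/n^p converges if p > 1, diverges if p ≤ 1 (constant c > 0 doesn't affect convergence).
p = 7/4
7/4 > 1 → CONVERGES

Converges (p = 7/4 > 1)


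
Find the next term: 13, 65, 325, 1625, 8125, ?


Pattern: geometric (r=5)
Terms: 13, 65, 325, 1625, 8125
Next term = 40625

Next term = 40625


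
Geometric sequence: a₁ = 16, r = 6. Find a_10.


aₙ = a₁·r^(n-1)
= 16×6^9
= 16×10077696
= 161243136

a_10 = 161243136


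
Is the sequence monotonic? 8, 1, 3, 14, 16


Differences: -7, 2, 11, 2
Difference at position 2 is +2 (> 0) but position 1 is -7 (< 0) — sequence both rises and falls
→ NOT monotonic

Not monotonic


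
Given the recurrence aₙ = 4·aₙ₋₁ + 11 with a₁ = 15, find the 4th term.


Computing step by step:
a_1 = 15
a_2 = 71
a_3 = 295
a_4 = 1191


a_4 = 1191


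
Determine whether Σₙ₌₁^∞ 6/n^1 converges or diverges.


p-series test: Σ c/n^p converges if p > 1, diverges if p ≤ 1 (constant c > 0 doesn't affect convergence).
p = 1
1 ≤ 1 → DIVERGES

Diverges (p = 1 ≤ 1)


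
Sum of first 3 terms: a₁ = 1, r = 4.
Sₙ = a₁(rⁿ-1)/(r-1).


Sₙ = 1×(4^3 - 1)/(4 - 1)
= 1×(64 - 1)/3
= 1×63/3
= 21

S_3 = 21


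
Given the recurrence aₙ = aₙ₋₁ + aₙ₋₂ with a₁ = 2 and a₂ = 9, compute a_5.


Computing iteratively: 2, 9, 11, 20, 31
a_5 = 31

a_5 = 31


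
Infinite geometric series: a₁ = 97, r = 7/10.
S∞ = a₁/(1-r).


S∞ = a₁/(1-r) = 97/(1 - 7/10)
= 97/(3/10)
= 970/3

S∞ = 970/3


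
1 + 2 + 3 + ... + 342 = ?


n(n+1)/2 = 342×343/2 = 117306/2 = 58653

Σk = 58653


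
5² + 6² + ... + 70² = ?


Σₖ₌5^70 k² = Σₖ₌₁^70 k² − Σₖ₌₁^4 k²
= 70·71·141/6 − 4·5·9/6
= 116795 − 30 = 116765

Σk² = 116765


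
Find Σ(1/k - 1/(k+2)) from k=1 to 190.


Telescoping with gap 2: two head and two tail terms survive.
= (1 + 1/2) - (1/191 + 1/192)
= 3/2 - 1/191 - 1/192 = 54625/36672

Sum = 54625/36672


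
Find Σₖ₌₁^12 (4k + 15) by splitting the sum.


Σ(4k+15) = 4·Σk + 15·n
= 4·78 + 15·12
= 312 + 180 = 492

Σ = 492


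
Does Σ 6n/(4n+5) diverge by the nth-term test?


lim(n→∞) 6n/(4n+5) = 6/4 = 3/2  (divide numerator and denominator by n)
lim aₙ = 3/2 ≠ 0 → series DIVERGES

Diverges (lim aₙ = 3/2 ≠ 0)


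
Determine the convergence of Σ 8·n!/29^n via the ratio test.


aₙ = 8·n!/29^n
a_{n+1}/aₙ = (n+1)!/29^(n+1) × 29^n/n!  (constant 8 cancels)
= (n+1)/29
L = lim(n→∞) (n+1)/29 = ∞
L > 1 → series DIVERGES

Diverges (ratio test: L = ∞ > 1)


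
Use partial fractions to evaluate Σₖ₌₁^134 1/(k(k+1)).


1/(k(k+1)) = 1/k - 1/(k+1) (partial fractions)
Telescoping: Σ = 1 - 1/135 = 134/135

Sum = 134/135


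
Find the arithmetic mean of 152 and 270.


AM = (152 + 270)/2 = 422/2 = 211

AM = 211


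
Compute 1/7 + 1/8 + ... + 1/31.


Σₖ₌7^31 1/k = 1/7 + 1/8 + 1/9 + ... + 1/31
= 113879905002697/72201776446800
≈ 1.5772

Sum = 113879905002697/72201776446800 ≈ 1.5772


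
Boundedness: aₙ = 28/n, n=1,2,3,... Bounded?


a₁ = 28, a₂ = 28/2, a₃ = 28/3, ...
0 < aₙ ≤ 28 for all n ≥ 1
Lower bound: 0, Upper bound: 28
The sequence IS bounded

Bounded (0 < aₙ ≤ 28)


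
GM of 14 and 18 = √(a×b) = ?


GM = √(14×18) = √252 = 15.8745

GM = 15.8745


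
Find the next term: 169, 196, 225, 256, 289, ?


Pattern: perfect squares: n²
Terms: 169, 196, 225, 256, 289
Next term = 324

Next term = 324


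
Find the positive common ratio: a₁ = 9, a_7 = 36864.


r^(n-1) = aₙ/a₁
r^6 = 36864/9 = 4096
r = 4096^(1/6)
= ±4; taking r > 0 gives r = 4

r = 4


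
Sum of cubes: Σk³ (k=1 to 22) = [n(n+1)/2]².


n(n+1)/2 = 22×23/2 = 253
Σk³ = 253² = 64009

Σk³ = 64009


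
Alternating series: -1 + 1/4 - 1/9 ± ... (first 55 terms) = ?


S = -1 + 1/4 - 1/9 + 1/16 - 1/25 + 1/36 - 1/49 + 1/64 ± ...
= -0.8226
(Full series converges to -π²/12 ≈ -0.8225)

S_55 = -0.8226


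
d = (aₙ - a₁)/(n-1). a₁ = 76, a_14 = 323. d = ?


d = (aₙ - a₁)/(n-1)
= (323 - 76)/(14-1)
= 247/13 = 19

d = 19


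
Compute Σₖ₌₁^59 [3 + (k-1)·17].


aₙ = 3 + (59-1)×17 = 989
Sₙ = n(a₁+aₙ)/2 = 59×(3+989)/2
= 59×992/2 = 29264

S_59 = 29264


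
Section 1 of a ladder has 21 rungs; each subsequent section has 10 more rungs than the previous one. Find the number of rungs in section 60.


aₙ = a₁ + (n-1)d
= 21 + (60-1)×10
= 21 + 590
= 611

a_60 = 611


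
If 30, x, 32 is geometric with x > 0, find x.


GM = √(30×32) = √960 = 30.9839

GM = 30.9839


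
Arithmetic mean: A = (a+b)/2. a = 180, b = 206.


AM = (180 + 206)/2 = 386/2 = 193

AM = 193


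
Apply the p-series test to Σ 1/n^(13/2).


p-series test: Σ c/n^p converges if p > 1, diverges if p ≤ 1 (constant c > 0 doesn't affect convergence).
p = 13/2
13/2 > 1 → CONVERGES

Converges (p = 13/2 > 1)


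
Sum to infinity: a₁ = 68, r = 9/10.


S∞ = a₁/(1-r) = 68/(1 - 9/10)
= 68/(1/10)
= 680

S∞ = 680


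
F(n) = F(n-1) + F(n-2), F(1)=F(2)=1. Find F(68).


Fibonacci sequence: 1, 1, 2, 3, 5, 8, 13, 21, 34, 55, 89, ...
F(68) = 72723460248141

F(68) = 72723460248141


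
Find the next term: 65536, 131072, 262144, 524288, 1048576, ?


Pattern: powers of 2: 2ⁿ
Terms: 65536, 131072, 262144, 524288, 1048576
Next term = 2097152

Next term = 2097152


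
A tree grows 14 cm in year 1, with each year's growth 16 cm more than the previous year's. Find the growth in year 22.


aₙ = a₁ + (n-1)d
= 14 + (22-1)×16
= 14 + 336
= 350

a_22 = 350


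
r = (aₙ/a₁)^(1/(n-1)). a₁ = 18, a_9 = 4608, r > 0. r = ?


r^(n-1) = aₙ/a₁
r^8 = 4608/18 = 256
r = 256^(1/8)
= ±2; taking r > 0 gives r = 2

r = 2


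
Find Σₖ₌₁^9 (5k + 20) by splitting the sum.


Σ(5k+20) = 5·Σk + 20·n
= 5·45 + 20·9
= 225 + 180 = 405

Σ = 405


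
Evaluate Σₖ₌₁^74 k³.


n(n+1)/2 = 74×75/2 = 2775
Σk³ = 2775² = 7700625

Σk³ = 7700625


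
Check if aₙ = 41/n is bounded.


a₁ = 41, a₂ = 41/2, a₃ = 41/3, ...
0 < aₙ ≤ 41 for all n ≥ 1
Lower bound: 0, Upper bound: 41
The sequence IS bounded

Bounded (0 < aₙ ≤ 41)


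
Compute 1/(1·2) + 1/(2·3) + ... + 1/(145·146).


1/(k(k+1)) = 1/k - 1/(k+1) (partial fractions)
Telescoping: Σ = 1 - 1/146 = 145/146

Sum = 145/146


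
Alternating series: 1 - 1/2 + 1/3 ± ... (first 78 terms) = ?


S = 1 - 1/2 + 1/3 - 1/4 + 1/5 - 1/6 + 1/7 - 1/8 ± ...
= 0.6868
(Full series converges to +ln(2) ≈ +0.6931)

S_78 = 0.6868


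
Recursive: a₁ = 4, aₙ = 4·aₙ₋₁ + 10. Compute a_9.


Computing step by step:
a_1 = 4
a_2 = 26
a_3 = 114
a_4 = 466
a_5 = 1874
a_6 = 7506
a_7 = 30034
a_8 = 120146
a_9 = 480594


a_9 = 480594


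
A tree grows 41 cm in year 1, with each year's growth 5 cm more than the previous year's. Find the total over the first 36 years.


aₙ = 41 + (36-1)×5 = 216
Sₙ = n(a₁+aₙ)/2 = 36×(41+216)/2
= 36×257/2 = 4626

S_36 = 4626


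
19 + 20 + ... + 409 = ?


Σₖ₌19^409 k = Σₖ₌₁^409 k − Σₖ₌₁^18 k
= 409·410/2 − 18·19/2
= 83845 − 171 = 83674

Σk = 83674


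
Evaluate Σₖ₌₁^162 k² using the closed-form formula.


n = 162
n(n+1)(2n+1)/6 = 162×163×325/6
= 8581950/6 = 1430325

Σk² = 1430325


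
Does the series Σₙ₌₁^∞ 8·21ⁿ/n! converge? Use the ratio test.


aₙ = 8·21^n/n!
a_{n+1}/aₙ = 21^(n+1)/(n+1)! × n!/21^n  (constant 8 cancels)
= 21/(n+1)
L = lim(n→∞) 21/(n+1) = 0
L < 1 → series CONVERGES

Converges (ratio test: L = 0 < 1)


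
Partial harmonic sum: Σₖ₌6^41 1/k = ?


Σₖ₌6^41 1/k = 1/6 + 1/7 + 1/8 + ... + 1/41
= 40219449830612693/19914562703599200
≈ 2.0196

Sum = 40219449830612693/19914562703599200 ≈ 2.0196


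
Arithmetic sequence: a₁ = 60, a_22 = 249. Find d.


d = (aₙ - a₁)/(n-1)
= (249 - 60)/(22-1)
= 189/21 = 9

d = 9


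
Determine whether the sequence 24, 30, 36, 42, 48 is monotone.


Differences: 6, 6, 6, 6
All differences > 0 → strictly INCREASING

Monotonically increasing


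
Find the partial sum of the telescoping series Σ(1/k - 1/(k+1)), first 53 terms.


Telescoping: adjacent terms cancel.
= 1/1 - 1/54
= 1 - 1/54 = 53/54

Sum = 53/54


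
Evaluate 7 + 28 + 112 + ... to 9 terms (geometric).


Sₙ = 7×(4^9 - 1)/(4 - 1)
= 7×(262144 - 1)/3
= 7×262143/3
= 611667

S_9 = 611667


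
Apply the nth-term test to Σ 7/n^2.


lim(n→∞) 7/n^2 = 0
lim aₙ = 0 → nth-term test is INCONCLUSIVE
(Need other tests; this is actually a convergent p-series with p=2 > 1)

Inconclusive (lim aₙ = 0; need another test)


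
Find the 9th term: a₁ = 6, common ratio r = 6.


aₙ = a₁·r^(n-1)
= 6×6^8
= 6×1679616
= 10077696

a_9 = 10077696


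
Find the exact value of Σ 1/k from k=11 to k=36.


Σₖ₌11^36 1/k = 1/11 + 1/12 + 1/13 + ... + 1/36
= 2335944903847/1875370816800
≈ 1.2456

Sum = 2335944903847/1875370816800 ≈ 1.2456


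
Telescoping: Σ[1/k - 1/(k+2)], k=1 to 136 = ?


Telescoping with gap 2: two head and two tail terms survive.
= (1 + 1/2) - (1/137 + 1/138)
= 3/2 - 1/137 - 1/138 = 14042/9453

Sum = 14042/9453


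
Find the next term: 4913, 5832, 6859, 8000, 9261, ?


Pattern: perfect cubes: n³
Terms: 4913, 5832, 6859, 8000, 9261
Next term = 10648

Next term = 10648


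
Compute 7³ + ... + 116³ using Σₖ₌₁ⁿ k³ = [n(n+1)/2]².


Σₖ₌7^116 k³ = [116·117/2]² − [6·7/2]²
= 46049796 − 441 = 46049355

Σk³ = 46049355


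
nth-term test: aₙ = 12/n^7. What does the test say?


lim(n→∞) 12/n^7 = 0
lim aₙ = 0 → nth-term test is INCONCLUSIVE
(Need other tests; this is actually a convergent p-series with p=7 > 1)

Inconclusive (lim aₙ = 0; need another test)


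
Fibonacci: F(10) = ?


Fibonacci sequence: 1, 1, 2, 3, 5, 8, 13, 21, 34, 55
F(10) = 55

F(10) = 55


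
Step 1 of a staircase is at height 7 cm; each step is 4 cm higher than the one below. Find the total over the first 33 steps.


aₙ = 7 + (33-1)×4 = 135
Sₙ = n(a₁+aₙ)/2 = 33×(7+135)/2
= 33×142/2 = 2343

S_33 = 2343


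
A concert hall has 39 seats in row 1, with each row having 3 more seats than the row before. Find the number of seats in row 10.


aₙ = a₁ + (n-1)d
= 39 + (10-1)×3
= 39 + 27
= 66

a_10 = 66


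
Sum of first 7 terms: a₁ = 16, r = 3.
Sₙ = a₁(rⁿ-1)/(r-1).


Sₙ = 16×(3^7 - 1)/(3 - 1)
= 16×(2187 - 1)/2
= 16×2186/2
= 17488

S_7 = 17488


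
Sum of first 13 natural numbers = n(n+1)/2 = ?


n(n+1)/2 = 13×14/2 = 182/2 = 91

Σk = 91


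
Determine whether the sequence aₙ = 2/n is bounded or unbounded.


a₁ = 2, a₂ = 2/2, a₃ = 2/3, ...
0 < aₙ ≤ 2 for all n ≥ 1
Lower bound: 0, Upper bound: 2
The sequence IS bounded

Bounded (0 < aₙ ≤ 2)


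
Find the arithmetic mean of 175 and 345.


AM = (175 + 345)/2 = 520/2 = 260

AM = 260


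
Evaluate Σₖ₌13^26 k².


Σₖ₌13^26 k² = Σₖ₌₁^26 k² − Σₖ₌₁^12 k²
= 26·27·53/6 − 12·13·25/6
= 6201 − 650 = 5551

Σk² = 5551


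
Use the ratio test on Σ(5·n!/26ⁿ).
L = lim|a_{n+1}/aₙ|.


aₙ = 5·n!/26^n
a_{n+1}/aₙ = (n+1)!/26^(n+1) × 26^n/n!  (constant 5 cancels)
= (n+1)/26
L = lim(n→∞) (n+1)/26 = ∞
L > 1 → series DIVERGES

Diverges (ratio test: L = ∞ > 1)


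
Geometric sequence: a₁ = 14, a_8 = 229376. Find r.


r^(n-1) = aₙ/a₁
r^7 = 229376/14 = 16384
r = 16384^(1/7)
= 4

r = 4


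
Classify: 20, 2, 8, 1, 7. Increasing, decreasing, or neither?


Differences: -18, 6, -7, 6
Difference at position 2 is +6 (> 0) but position 1 is -18 (< 0) — sequence both rises and falls
→ NOT monotonic

Not monotonic


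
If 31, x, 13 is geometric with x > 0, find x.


GM = √(31×13) = √403 = 20.0749

GM = 20.0749


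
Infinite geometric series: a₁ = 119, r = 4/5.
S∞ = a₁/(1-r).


S∞ = a₁/(1-r) = 119/(1 - 4/5)
= 119/(1/5)
= 595

S∞ = 595


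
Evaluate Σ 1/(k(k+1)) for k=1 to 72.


1/(k(k+1)) = 1/k - 1/(k+1) (partial fractions)
Telescoping: Σ = 1 - 1/73 = 72/73

Sum = 72/73


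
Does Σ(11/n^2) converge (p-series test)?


p-series test: Σ c/n^p converges if p > 1, diverges if p ≤ 1 (constant c > 0 doesn't affect convergence).
p = 2
2 > 1 → CONVERGES

Converges (p = 2 > 1)


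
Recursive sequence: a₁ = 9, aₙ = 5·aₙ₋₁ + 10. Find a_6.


Computing step by step:
a_1 = 9
a_2 = 55
a_3 = 285
a_4 = 1435
a_5 = 7185
a_6 = 35935


a_6 = 35935


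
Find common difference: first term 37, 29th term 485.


d = (aₙ - a₁)/(n-1)
= (485 - 37)/(29-1)
= 448/28 = 16

d = 16


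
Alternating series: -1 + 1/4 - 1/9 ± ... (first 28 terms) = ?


S = -1 + 1/4 - 1/9 + 1/16 - 1/25 + 1/36 - 1/49 + 1/64 ± ...
= -0.8219
(Full series converges to -π²/12 ≈ -0.8225)

S_28 = -0.8219


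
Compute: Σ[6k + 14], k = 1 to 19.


Σ(6k+14) = 6·Σk + 14·n
= 6·190 + 14·19
= 1140 + 266 = 1406

Σ = 1406


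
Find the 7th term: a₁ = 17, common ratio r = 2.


aₙ = a₁·r^(n-1)
= 17×2^6
= 17×64
= 1088

a_7 = 1088


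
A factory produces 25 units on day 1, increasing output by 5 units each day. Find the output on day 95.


aₙ = a₁ + (n-1)d
= 25 + (95-1)×5
= 25 + 470
= 495

a_95 = 495


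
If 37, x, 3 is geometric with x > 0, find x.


GM = √(37×3) = √111 = 10.5357

GM = 10.5357


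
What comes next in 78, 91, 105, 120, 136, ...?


Pattern: triangular numbers: n(n+1)/2
Terms: 78, 91, 105, 120, 136
Next term = 153

Next term = 153


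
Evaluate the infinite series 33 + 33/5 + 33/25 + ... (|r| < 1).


S∞ = a₁/(1-r) = 33/(1 - 1/5)
= 33/(4/5)
= 165/4

S∞ = 165/4


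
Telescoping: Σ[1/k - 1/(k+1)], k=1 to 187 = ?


Telescoping: adjacent terms cancel.
= 1/1 - 1/188
= 1 - 1/188 = 187/188

Sum = 187/188


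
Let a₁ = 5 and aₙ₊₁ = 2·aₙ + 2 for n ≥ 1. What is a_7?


Computing step by step:
a_1 = 5
a_2 = 12
a_3 = 26
a_4 = 54
a_5 = 110
a_6 = 222
a_7 = 446


a_7 = 446


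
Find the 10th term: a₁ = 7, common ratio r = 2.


aₙ = a₁·r^(n-1)
= 7×2^9
= 7×512
= 3584

a_10 = 3584


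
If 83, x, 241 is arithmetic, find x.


AM = (83 + 241)/2 = 324/2 = 162

AM = 162


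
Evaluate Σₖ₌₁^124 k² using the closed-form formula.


n = 124
n(n+1)(2n+1)/6 = 124×125×249/6
= 3859500/6 = 643250

Σk² = 643250


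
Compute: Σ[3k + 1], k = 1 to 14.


Σ(3k+1) = 3·Σk + 1·n
= 3·105 + 1·14
= 315 + 14 = 329

Σ = 329


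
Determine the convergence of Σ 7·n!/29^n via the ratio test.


aₙ = 7·n!/29^n
a_{n+1}/aₙ = (n+1)!/29^(n+1) × 29^n/n!  (constant 7 cancels)
= (n+1)/29
L = lim(n→∞) (n+1)/29 = ∞
L > 1 → series DIVERGES

Diverges (ratio test: L = ∞ > 1)


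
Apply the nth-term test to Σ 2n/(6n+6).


lim(n→∞) 2n/(6n+6) = 2/6 = 1/3  (divide numerator and denominator by n)
lim aₙ = 1/3 ≠ 0 → series DIVERGES

Diverges (lim aₙ = 1/3 ≠ 0)


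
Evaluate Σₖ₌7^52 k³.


Σₖ₌7^52 k³ = [52·53/2]² − [6·7/2]²
= 1898884 − 441 = 1898443

Σk³ = 1898443


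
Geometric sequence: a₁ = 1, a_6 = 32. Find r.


r^(n-1) = aₙ/a₁
r^5 = 32/1 = 32
r = 32^(1/5)
= 2

r = 2


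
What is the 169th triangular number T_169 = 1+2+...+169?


n(n+1)/2 = 169×170/2 = 28730/2 = 14365

Σk = 14365


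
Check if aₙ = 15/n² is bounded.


a₁ = 15, a₂ = 15/4, a₃ = 15/9, ...
0 < aₙ ≤ 15 for all n ≥ 1
The sequence IS bounded

Bounded (0 < aₙ ≤ 15)


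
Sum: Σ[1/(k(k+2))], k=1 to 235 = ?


1/(k(k+2)) = (1/2)·(1/k - 1/(k+2)) (partial fractions)
Telescoping: Σ = (1/2)·(1 + 1/2 - 1/236 - 1/237) = 83425/111864

Sum = 83425/111864


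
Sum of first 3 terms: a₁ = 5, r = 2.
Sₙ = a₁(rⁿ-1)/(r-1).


Sₙ = 5×(2^3 - 1)/(2 - 1)
= 5×(8 - 1)/1
= 5×7/1
= 35

S_3 = 35


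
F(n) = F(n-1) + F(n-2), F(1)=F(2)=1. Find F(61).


Fibonacci sequence: 1, 1, 2, 3, 5, 8, 13, 21, 34, 55, 89, ...
F(61) = 2504730781961

F(61) = 2504730781961


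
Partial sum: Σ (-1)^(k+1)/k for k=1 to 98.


S = 1 - 1/2 + 1/3 - 1/4 + 1/5 - 1/6 + 1/7 - 1/8 ± ...
= 0.6881
(Full series converges to +ln(2) ≈ +0.6931)

S_98 = 0.6881


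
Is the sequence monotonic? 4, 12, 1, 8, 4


Differences: 8, -11, 7, -4
Difference at position 1 is +8 (> 0) but position 2 is -11 (< 0) — sequence both rises and falls
→ NOT monotonic

Not monotonic


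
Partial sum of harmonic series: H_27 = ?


H_27 = 1/1 + 1/2 + 1/3 + ... + 1/27
= 312536252003/80313433200
≈ 3.8915

H_27 = 312536252003/80313433200 ≈ 3.8915


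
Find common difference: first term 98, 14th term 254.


d = (aₙ - a₁)/(n-1)
= (254 - 98)/(14-1)
= 156/13 = 12

d = 12


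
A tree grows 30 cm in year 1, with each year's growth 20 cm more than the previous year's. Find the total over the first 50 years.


aₙ = 30 + (50-1)×20 = 1010
Sₙ = n(a₁+aₙ)/2 = 50×(30+1010)/2
= 50×1040/2 = 26000

S_50 = 26000


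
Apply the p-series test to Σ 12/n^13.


p-series test: Σ c/n^p converges if p > 1, diverges if p ≤ 1 (constant c > 0 doesn't affect convergence).
p = 13
13 > 1 → CONVERGES

Converges (p = 13 > 1)


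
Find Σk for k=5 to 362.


Σₖ₌5^362 k = Σₖ₌₁^362 k − Σₖ₌₁^4 k
= 362·363/2 − 4·5/2
= 65703 − 10 = 65693

Σk = 65693


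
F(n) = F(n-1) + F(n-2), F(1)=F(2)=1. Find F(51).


Fibonacci sequence: 1, 1, 2, 3, 5, 8, 13, 21, 34, 55, 89, ...
F(51) = 20365011074

F(51) = 20365011074


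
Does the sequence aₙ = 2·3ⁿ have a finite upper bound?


aₙ = 2·3ⁿ → as n→∞, aₙ→∞ (since base 3 > 1)
No finite upper bound exists
The sequence is UNBOUNDED

Unbounded (aₙ → ∞ as n → ∞)


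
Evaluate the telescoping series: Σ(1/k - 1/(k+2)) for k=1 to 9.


Telescoping with gap 2: two head and two tail terms survive.
= (1 + 1/2) - (1/10 + 1/11)
= 3/2 - 1/10 - 1/11 = 72/55

Sum = 72/55


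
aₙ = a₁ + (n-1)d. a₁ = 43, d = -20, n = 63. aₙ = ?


aₙ = a₁ + (n-1)d
= 43 + (63-1)×-20
= 43 - 1240
= -1197

a_63 = -1197


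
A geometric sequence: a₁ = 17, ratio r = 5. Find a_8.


aₙ = a₁·r^(n-1)
= 17×5^7
= 17×78125
= 1328125

a_8 = 1328125


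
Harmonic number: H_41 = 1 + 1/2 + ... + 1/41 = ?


H_41 = 1/1 + 1/2 + 1/3 + ... + 1/41
= 85691034670497533/19914562703599200
≈ 4.3029

H_41 = 85691034670497533/19914562703599200 ≈ 4.3029


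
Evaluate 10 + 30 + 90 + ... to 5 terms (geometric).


Sₙ = 10×(3^5 - 1)/(3 - 1)
= 10×(243 - 1)/2
= 10×242/2
= 1210

S_5 = 1210


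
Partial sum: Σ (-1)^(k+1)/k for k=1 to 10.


S = 1 - 1/2 + 1/3 - 1/4 + 1/5 - 1/6 + 1/7 - 1/8 ± ...
= 0.6456
(Full series converges to +ln(2) ≈ +0.6931)

S_10 = 0.6456


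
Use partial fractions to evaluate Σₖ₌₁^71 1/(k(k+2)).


1/(k(k+2)) = (1/2)·(1/k - 1/(k+2)) (partial fractions)
Telescoping: Σ = (1/2)·(1 + 1/2 - 1/72 - 1/73) = 7739/10512

Sum = 7739/10512


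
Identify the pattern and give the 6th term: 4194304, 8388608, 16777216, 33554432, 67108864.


Pattern: powers of 2: 2ⁿ
Terms: 4194304, 8388608, 16777216, 33554432, 67108864
Next term = 134217728

Next term = 134217728


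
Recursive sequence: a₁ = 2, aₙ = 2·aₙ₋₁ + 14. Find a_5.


Computing step by step:
a_1 = 2
a_2 = 18
a_3 = 50
a_4 = 114
a_5 = 242


a_5 = 242


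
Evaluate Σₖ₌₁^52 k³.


n(n+1)/2 = 52×53/2 = 1378
Σk³ = 1378² = 1898884

Σk³ = 1898884


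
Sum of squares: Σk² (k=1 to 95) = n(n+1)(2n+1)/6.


n = 95
n(n+1)(2n+1)/6 = 95×96×191/6
= 1741920/6 = 290320

Σk² = 290320


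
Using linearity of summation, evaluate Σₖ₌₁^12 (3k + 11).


Σ(3k+11) = 3·Σk + 11·n
= 3·78 + 11·12
= 234 + 132 = 366

Σ = 366


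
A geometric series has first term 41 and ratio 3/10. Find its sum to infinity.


S∞ = a₁/(1-r) = 41/(1 - 3/10)
= 41/(7/10)
= 410/7

S∞ = 410/7


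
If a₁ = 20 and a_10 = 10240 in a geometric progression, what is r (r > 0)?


r^(n-1) = aₙ/a₁
r^9 = 10240/20 = 512
r = 512^(1/9)
= 2

r = 2


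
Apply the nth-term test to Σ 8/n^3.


lim(n→∞) 8/n^3 = 0
lim aₙ = 0 → nth-term test is INCONCLUSIVE
(Need other tests; this is actually a convergent p-series with p=3 > 1)

Inconclusive (lim aₙ = 0; need another test)


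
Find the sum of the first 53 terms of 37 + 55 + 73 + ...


aₙ = 37 + (53-1)×18 = 973
Sₙ = n(a₁+aₙ)/2 = 53×(37+973)/2
= 53×1010/2 = 26765

S_53 = 26765


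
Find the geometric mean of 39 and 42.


GM = √(39×42) = √1638 = 40.4722

GM = 40.4722


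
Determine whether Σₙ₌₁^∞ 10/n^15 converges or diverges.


p-series test: Σ c/n^p converges if p > 1, diverges if p ≤ 1 (constant c > 0 doesn't affect convergence).
p = 15
15 > 1 → CONVERGES

Converges (p = 15 > 1)


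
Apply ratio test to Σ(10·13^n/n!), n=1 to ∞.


aₙ = 10·13^n/n!
a_{n+1}/aₙ = 13^(n+1)/(n+1)! × n!/13^n  (constant 10 cancels)
= 13/(n+1)
L = lim(n→∞) 13/(n+1) = 0
L < 1 → series CONVERGES

Converges (ratio test: L = 0 < 1)


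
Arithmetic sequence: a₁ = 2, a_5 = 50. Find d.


d = (aₙ - a₁)/(n-1)
= (50 - 2)/(5-1)
= 48/4 = 12

d = 12


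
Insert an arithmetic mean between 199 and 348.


AM = (199 + 348)/2 = 547/2 = 273.5

AM = 273.5


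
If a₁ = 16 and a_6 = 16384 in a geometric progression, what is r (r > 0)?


r^(n-1) = aₙ/a₁
r^5 = 16384/16 = 1024
r = 1024^(1/5)
= 4

r = 4


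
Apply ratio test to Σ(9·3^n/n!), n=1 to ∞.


aₙ = 9·3^n/n!
a_{n+1}/aₙ = 3^(n+1)/(n+1)! × n!/3^n  (constant 9 cancels)
= 3/(n+1)
L = lim(n→∞) 3/(n+1) = 0
L < 1 → series CONVERGES

Converges (ratio test: L = 0 < 1)


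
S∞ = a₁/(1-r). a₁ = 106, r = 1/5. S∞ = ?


S∞ = a₁/(1-r) = 106/(1 - 1/5)
= 106/(4/5)
= 265/2

S∞ = 265/2


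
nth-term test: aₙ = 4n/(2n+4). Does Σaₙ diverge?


lim(n→∞) 4n/(2n+4) = 4/2 = 2  (divide numerator and denominator by n)
lim aₙ = 2 ≠ 0 → series DIVERGES

Diverges (lim aₙ = 2 ≠ 0)


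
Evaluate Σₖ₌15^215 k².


Σₖ₌15^215 k² = Σₖ₌₁^215 k² − Σₖ₌₁^14 k²
= 215·216·431/6 − 14·15·29/6
= 3335940 − 1015 = 3334925

Σk² = 3334925


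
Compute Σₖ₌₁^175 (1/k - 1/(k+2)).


Telescoping with gap 2: two head and two tail terms survive.
= (1 + 1/2) - (1/176 + 1/177)
= 3/2 - 1/176 - 1/177 = 46375/31152

Sum = 46375/31152
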